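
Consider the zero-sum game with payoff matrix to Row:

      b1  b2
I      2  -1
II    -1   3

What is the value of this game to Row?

Row minima: I → -1, II → -1; maximin = -1.
Column maxima: b1 → 2, b2 → 3; minimax = 2.
-1 ≠ 2, so there is no saddle point; optimal play is mixed.
Let Row play I with probability p. Expected payoff against b1: 2p + (-1)(1−p) = 3p − 1; against b2: (-1)p + 3(1−p) = −4p + 3.
Setting these equal: 3p − 1 = −4p + 3 ⇒ 7p = 4 ⇒ p = 4/7, and the value is (3)·(4/7) − 1 = 5/7.
For Column: with q = P(b1), equating I's and II's payoffs gives 3q − 1 = −4q + 3 ⇒ q = 4/7.

5/7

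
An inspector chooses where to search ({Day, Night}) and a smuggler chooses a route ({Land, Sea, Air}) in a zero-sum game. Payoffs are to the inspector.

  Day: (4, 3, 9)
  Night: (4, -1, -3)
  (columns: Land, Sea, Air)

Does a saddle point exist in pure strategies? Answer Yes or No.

Yes

Row minima: Day → 3, Night → -3; maximin = 3.
Column maxima: Land → 4, Sea → 3, Air → 9; minimax = 3.
maximin = minimax = 3, so a saddle point exists.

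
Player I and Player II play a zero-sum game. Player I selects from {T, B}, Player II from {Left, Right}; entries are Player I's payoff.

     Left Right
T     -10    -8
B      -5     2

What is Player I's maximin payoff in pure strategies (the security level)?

Row minima: T → -10, B → -5.
The best of these is -5.

-5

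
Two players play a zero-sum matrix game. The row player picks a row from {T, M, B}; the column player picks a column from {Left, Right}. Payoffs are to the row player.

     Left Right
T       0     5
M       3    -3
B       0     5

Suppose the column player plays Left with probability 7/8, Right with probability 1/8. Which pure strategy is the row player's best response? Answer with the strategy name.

M

Expected payoff of T: (7/8)·0 + (1/8)·5 = 5/8.
Expected payoff of M: (7/8)·3 + (1/8)·(-3) = 9/4.
Expected payoff of B: (7/8)·0 + (1/8)·5 = 5/8.
The largest is 9/4, so the row player's best response is M.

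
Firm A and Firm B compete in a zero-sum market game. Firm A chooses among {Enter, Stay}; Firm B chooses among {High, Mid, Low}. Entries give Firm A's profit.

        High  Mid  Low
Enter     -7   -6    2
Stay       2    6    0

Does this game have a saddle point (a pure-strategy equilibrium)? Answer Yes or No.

No

Row minima: Enter → -7, Stay → 0; maximin = 0.
Column maxima: High → 2, Mid → 6, Low → 2; minimax = 2.
0 ≠ 2, so no pure-strategy equilibrium exists.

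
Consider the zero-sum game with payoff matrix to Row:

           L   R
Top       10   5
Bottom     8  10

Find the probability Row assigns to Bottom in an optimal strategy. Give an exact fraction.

Row minima: Top → 5, Bottom → 8; maximin = 8.
Column maxima: L → 10, R → 10; minimax = 10.
8 ≠ 10, so there is no saddle point; optimal play is mixed.
Let Row play Top with probability p. Expected payoff against L: 10p + 8(1−p) = 2p + 8; against R: 5p + 10(1−p) = −5p + 10.
Setting these equal: 2p + 8 = −5p + 10 ⇒ 7p = 2 ⇒ p = 2/7, and the value is (2)·(2/7) + 8 = 60/7.
For Column: with q = P(L), equating Top's and Bottom's payoffs gives 5q + 5 = −2q + 10 ⇒ q = 5/7.

5/7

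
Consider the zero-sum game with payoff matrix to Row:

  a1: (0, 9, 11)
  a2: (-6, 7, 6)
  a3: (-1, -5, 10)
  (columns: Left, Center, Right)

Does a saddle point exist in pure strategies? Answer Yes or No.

Yes

Row minima: a1 → 0, a2 → -6, a3 → -5; maximin = 0.
Column maxima: Left → 0, Center → 9, Right → 11; minimax = 0.
maximin = minimax = 0, so a saddle point exists.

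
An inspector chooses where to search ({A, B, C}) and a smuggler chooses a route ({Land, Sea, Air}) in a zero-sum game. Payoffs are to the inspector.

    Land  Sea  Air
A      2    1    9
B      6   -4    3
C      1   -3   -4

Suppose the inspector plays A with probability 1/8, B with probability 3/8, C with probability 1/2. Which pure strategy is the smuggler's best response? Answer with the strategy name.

Sea

If the smuggler plays Land, the inspector's expected payoff is (1/8)·2 + (3/8)·6 + (1/2)·1 = 3.
If the smuggler plays Sea, the inspector's expected payoff is (1/8)·1 + (3/8)·(-4) + (1/2)·(-3) = -23/8.
If the smuggler plays Air, the inspector's expected payoff is (1/8)·9 + (3/8)·3 + (1/2)·(-4) = 1/4.
The smuggler minimizes the inspector's payoff; the smallest is -23/8, so the best response is Sea.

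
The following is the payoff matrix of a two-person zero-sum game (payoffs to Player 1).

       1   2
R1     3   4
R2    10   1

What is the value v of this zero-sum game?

Row minima: R1 → 3, R2 → 1; maximin = 3.
Column maxima: 1 → 10, 2 → 4; minimax = 4.
3 ≠ 4, so there is no saddle point; optimal play is mixed.
Let Player 1 play R1 with probability p. Expected payoff against 1: 3p + 10(1−p) = −7p + 10; against 2: 4p + 1(1−p) = 3p + 1.
Setting these equal: −7p + 10 = 3p + 1 ⇒ −10p = -9 ⇒ p = 9/10, and the value is (-7)·(9/10) + 10 = 37/10.
For Player 2: with q = P(1), equating R1's and R2's payoffs gives −q + 4 = 9q + 1 ⇒ q = 3/10.

37/10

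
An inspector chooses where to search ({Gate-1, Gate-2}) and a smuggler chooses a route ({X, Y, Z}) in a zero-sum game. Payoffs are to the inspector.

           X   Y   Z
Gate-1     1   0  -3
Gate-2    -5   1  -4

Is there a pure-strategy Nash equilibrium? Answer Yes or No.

Row minima: Gate-1 → -3, Gate-2 → -5; maximin = -3.
Column maxima: X → 1, Y → 1, Z → -3; minimax = -3.
maximin = minimax = -3, so a saddle point exists.

Yes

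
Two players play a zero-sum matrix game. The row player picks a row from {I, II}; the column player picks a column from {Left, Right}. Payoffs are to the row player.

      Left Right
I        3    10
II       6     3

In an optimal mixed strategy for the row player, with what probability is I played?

3/10

Row minima: I → 3, II → 3; maximin = 3.
Column maxima: Left → 6, Right → 10; minimax = 6.
3 ≠ 6, so there is no saddle point; optimal play is mixed.
Let the row player play I with probability p. Expected payoff against Left: 3p + 6(1−p) = −3p + 6; against Right: 10p + 3(1−p) = 7p + 3.
Setting these equal: −3p + 6 = 7p + 3 ⇒ −10p = -3 ⇒ p = 3/10, and the value is (-3)·(3/10) + 6 = 51/10.
For the column player: with q = P(Left), equating I's and II's payoffs gives −7q + 10 = 3q + 3 ⇒ q = 7/10.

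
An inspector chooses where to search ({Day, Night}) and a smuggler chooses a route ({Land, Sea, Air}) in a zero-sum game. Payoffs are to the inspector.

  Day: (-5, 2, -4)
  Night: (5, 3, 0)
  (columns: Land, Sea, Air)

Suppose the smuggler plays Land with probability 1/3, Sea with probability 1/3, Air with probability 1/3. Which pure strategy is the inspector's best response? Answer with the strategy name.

Night

Expected payoff of Day: (1/3)·(-5) + (1/3)·2 + (1/3)·(-4) = -7/3.
Expected payoff of Night: (1/3)·5 + (1/3)·3 + (1/3)·0 = 8/3.
The largest is 8/3, so the inspector's best response is Night.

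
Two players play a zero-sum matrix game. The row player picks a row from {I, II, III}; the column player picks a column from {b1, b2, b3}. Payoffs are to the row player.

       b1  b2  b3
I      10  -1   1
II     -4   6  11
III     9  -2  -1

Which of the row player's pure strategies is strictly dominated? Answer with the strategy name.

III

I gives a strictly higher payoff than III against every column: 10 > 9, -1 > -2, 1 > -1.
So III is strictly dominated and the row player never plays it.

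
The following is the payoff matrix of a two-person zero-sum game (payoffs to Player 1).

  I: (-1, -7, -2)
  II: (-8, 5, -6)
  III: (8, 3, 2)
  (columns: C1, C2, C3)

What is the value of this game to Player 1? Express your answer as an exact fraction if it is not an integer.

Row minima: I → -7, II → -8, III → 2; maximin = 2.
Column maxima: C1 → 8, C2 → 5, C3 → 2; minimax = 2.
Since maximin = minimax = 2, there is a saddle point and the value is 2.

2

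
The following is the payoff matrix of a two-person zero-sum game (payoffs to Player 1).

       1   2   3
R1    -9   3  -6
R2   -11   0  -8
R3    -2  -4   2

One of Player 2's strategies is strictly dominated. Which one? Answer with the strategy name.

1 holds Player 1's payoff strictly below 3 in every row: -9 < -6, -11 < -8, -2 < 2.
So 3 is strictly dominated for Player 2.

3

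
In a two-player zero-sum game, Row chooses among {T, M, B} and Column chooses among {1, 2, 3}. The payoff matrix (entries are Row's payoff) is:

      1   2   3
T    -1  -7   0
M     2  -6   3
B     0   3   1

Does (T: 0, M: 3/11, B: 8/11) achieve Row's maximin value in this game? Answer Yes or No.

Against 1 this mix gives (3/11)·2 + (8/11)·0 = 6/11.
Against 2 this mix gives (3/11)·(-6) + (8/11)·3 = 6/11.
Against 3 this mix gives (3/11)·3 + (8/11)·1 = 17/11.
All of Column's active replies (1, 2) yield 6/11, and no column does worse for Row. The mix makes Column indifferent and guarantees 6/11, so it is optimal.

Yes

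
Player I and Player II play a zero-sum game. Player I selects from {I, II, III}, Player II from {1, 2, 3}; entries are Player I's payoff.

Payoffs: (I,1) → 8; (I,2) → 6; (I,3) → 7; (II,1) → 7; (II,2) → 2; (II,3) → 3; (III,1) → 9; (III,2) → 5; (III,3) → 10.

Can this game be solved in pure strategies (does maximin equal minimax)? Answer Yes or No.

Row minima: I → 6, II → 2, III → 5; maximin = 6.
Column maxima: 1 → 9, 2 → 6, 3 → 10; minimax = 6.
maximin = minimax = 6, so a saddle point exists.

Yes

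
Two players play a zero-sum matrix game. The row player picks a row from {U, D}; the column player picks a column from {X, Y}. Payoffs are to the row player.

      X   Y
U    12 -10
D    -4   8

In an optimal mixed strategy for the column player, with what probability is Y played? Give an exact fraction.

Row minima: U → -10, D → -4; maximin = -4.
Column maxima: X → 12, Y → 8; minimax = 8.
-4 ≠ 8, so there is no saddle point; optimal play is mixed.
Let the row player play U with probability p. Expected payoff against X: 12p + (-4)(1−p) = 16p − 4; against Y: (-10)p + 8(1−p) = −18p + 8.
Setting these equal: 16p − 4 = −18p + 8 ⇒ 34p = 12 ⇒ p = 6/17, and the value is (16)·(6/17) − 4 = 28/17.
For the column player: with q = P(X), equating U's and D's payoffs gives 22q − 10 = −12q + 8 ⇒ q = 9/17.

8/17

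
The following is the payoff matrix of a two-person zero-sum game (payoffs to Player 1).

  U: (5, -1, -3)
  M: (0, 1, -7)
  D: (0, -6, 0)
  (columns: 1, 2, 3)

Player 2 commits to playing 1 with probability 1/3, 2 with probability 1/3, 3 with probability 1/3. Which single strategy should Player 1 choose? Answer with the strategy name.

Expected payoff of U: (1/3)·5 + (1/3)·(-1) + (1/3)·(-3) = 1/3.
Expected payoff of M: (1/3)·0 + (1/3)·1 + (1/3)·(-7) = -2.
Expected payoff of D: (1/3)·0 + (1/3)·(-6) + (1/3)·0 = -2.
The largest is 1/3, so Player 1's best response is U.

U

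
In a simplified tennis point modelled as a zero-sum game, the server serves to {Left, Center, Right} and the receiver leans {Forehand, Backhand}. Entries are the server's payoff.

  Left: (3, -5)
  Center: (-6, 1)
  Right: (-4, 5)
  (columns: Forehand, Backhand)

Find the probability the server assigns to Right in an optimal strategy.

Row minima: Left → -5, Center → -6, Right → -4; maximin = -4.
Column maxima: Forehand → 3, Backhand → 5; minimax = 3.
-4 ≠ 3, so there is no saddle point; optimal play is mixed.
Center is strictly dominated by Right, so the server never plays it.
On the remaining 2×2 (Left, Right vs Forehand, Backhand):
Let the server play Left with probability p. Expected payoff against Forehand: 3p + (-4)(1−p) = 7p − 4; against Backhand: (-5)p + 5(1−p) = −10p + 5.
Setting these equal: 7p − 4 = −10p + 5 ⇒ 17p = 9 ⇒ p = 9/17, and the value is (7)·(9/17) − 4 = -5/17.
For the receiver: with q = P(Forehand), equating Left's and Right's payoffs gives 8q − 5 = −9q + 5 ⇒ q = 10/17.

8/17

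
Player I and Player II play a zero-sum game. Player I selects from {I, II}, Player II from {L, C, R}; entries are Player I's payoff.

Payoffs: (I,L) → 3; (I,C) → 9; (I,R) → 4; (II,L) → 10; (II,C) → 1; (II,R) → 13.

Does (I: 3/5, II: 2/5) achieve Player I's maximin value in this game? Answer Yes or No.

Yes

Against L this mix gives (3/5)·3 + (2/5)·10 = 29/5.
Against C this mix gives (3/5)·9 + (2/5)·1 = 29/5.
Against R this mix gives (3/5)·4 + (2/5)·13 = 38/5.
All of Player II's active replies (L, C) yield 29/5, and no column does worse for Player I. The mix makes Player II indifferent and guarantees 29/5, so it is optimal.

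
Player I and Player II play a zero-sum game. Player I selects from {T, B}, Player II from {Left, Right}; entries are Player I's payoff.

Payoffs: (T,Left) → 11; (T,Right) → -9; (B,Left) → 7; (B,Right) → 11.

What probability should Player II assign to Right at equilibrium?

Row minima: T → -9, B → 7; maximin = 7.
Column maxima: Left → 11, Right → 11; minimax = 11.
7 ≠ 11, so there is no saddle point; optimal play is mixed.
Let Player I play T with probability p. Expected payoff against Left: 11p + 7(1−p) = 4p + 7; against Right: (-9)p + 11(1−p) = −20p + 11.
Setting these equal: 4p + 7 = −20p + 11 ⇒ 24p = 4 ⇒ p = 1/6, and the value is (4)·(1/6) + 7 = 23/3.
For Player II: with q = P(Left), equating T's and B's payoffs gives 20q − 9 = −4q + 11 ⇒ q = 5/6.

1/6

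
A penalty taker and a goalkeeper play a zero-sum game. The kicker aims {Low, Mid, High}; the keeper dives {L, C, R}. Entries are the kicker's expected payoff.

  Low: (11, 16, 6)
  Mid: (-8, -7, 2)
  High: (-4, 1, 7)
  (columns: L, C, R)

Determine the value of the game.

101/16

Row minima: Low → 6, Mid → -8, High → -4; maximin = 6.
Column maxima: L → 11, C → 16, R → 7; minimax = 7.
6 ≠ 7, so there is no saddle point; optimal play is mixed.
Mid is strictly dominated by Low, so the kicker never plays it.
C is strictly dominated by L (it gives the kicker strictly more in every row), so the keeper never plays it.
On the remaining 2×2 (Low, High vs L, R):
Let the kicker play Low with probability p. Expected payoff against L: 11p + (-4)(1−p) = 15p − 4; against R: 6p + 7(1−p) = −p + 7.
Setting these equal: 15p − 4 = −p + 7 ⇒ 16p = 11 ⇒ p = 11/16, and the value is (15)·(11/16) − 4 = 101/16.
For the keeper: with q = P(L), equating Low's and High's payoffs gives 5q + 6 = −11q + 7 ⇒ q = 1/16.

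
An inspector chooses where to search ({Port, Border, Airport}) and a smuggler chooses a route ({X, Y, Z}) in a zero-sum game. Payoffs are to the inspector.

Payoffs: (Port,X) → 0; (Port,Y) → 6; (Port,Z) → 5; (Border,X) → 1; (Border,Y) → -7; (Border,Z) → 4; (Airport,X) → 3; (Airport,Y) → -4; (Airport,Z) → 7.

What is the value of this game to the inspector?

18/13

Row minima: Port → 0, Border → -7, Airport → -4; maximin = 0.
Column maxima: X → 3, Y → 6, Z → 7; minimax = 3.
0 ≠ 3, so there is no saddle point; optimal play is mixed.
Border is strictly dominated by Airport, so the inspector never plays it.
Z is strictly dominated by X (it gives the inspector strictly more in every row), so the smuggler never plays it.
On the remaining 2×2 (Port, Airport vs X, Y):
Let the inspector play Port with probability p. Expected payoff against X: 0p + 3(1−p) = −3p + 3; against Y: 6p + (-4)(1−p) = 10p − 4.
Setting these equal: −3p + 3 = 10p − 4 ⇒ −13p = -7 ⇒ p = 7/13, and the value is (-3)·(7/13) + 3 = 18/13.
For the smuggler: with q = P(X), equating Port's and Airport's payoffs gives −6q + 6 = 7q − 4 ⇒ q = 10/13.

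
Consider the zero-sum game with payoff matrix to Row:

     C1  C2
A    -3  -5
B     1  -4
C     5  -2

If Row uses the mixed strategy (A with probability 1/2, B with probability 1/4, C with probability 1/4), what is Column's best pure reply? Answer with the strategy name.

C2

If Column plays C1, Row's expected payoff is (1/2)·(-3) + (1/4)·1 + (1/4)·5 = 0.
If Column plays C2, Row's expected payoff is (1/2)·(-5) + (1/4)·(-4) + (1/4)·(-2) = -4.
Column minimizes Row's payoff; the smallest is -4, so the best response is C2.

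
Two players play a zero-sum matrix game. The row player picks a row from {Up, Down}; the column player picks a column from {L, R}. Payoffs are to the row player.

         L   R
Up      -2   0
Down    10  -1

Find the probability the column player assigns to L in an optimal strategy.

1/13

Row minima: Up → -2, Down → -1; maximin = -1.
Column maxima: L → 10, R → 0; minimax = 0.
-1 ≠ 0, so there is no saddle point; optimal play is mixed.
Let the row player play Up with probability p. Expected payoff against L: (-2)p + 10(1−p) = −12p + 10; against R: 0p + (-1)(1−p) = p − 1.
Setting these equal: −12p + 10 = p − 1 ⇒ −13p = -11 ⇒ p = 11/13, and the value is (-12)·(11/13) + 10 = -2/13.
For the column player: with q = P(L), equating Up's and Down's payoffs gives −2q = 11q − 1 ⇒ q = 1/13.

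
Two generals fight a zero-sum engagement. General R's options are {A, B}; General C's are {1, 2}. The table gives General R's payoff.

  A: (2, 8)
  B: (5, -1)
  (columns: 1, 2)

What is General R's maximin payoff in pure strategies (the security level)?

Row minima: A → 2, B → -1.
The best of these is 2.

2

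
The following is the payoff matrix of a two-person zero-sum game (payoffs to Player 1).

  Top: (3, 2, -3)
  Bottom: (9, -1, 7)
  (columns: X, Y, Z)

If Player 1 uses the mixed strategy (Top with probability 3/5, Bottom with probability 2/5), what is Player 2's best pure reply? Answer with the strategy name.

Y

If Player 2 plays X, Player 1's expected payoff is (3/5)·3 + (2/5)·9 = 27/5.
If Player 2 plays Y, Player 1's expected payoff is (3/5)·2 + (2/5)·(-1) = 4/5.
If Player 2 plays Z, Player 1's expected payoff is (3/5)·(-3) + (2/5)·7 = 1.
Player 2 minimizes Player 1's payoff; the smallest is 4/5, so the best response is Y.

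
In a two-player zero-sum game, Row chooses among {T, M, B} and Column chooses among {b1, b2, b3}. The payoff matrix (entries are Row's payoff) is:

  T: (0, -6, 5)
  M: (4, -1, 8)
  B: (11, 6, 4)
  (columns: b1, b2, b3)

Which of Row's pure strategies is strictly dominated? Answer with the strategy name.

T

M gives a strictly higher payoff than T against every column: 4 > 0, -1 > -6, 8 > 5.
So T is strictly dominated and Row never plays it.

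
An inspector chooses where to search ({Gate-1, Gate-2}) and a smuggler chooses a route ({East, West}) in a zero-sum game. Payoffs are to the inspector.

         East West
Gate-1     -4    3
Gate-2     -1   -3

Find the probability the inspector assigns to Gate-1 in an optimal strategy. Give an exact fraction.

2/9

Row minima: Gate-1 → -4, Gate-2 → -3; maximin = -3.
Column maxima: East → -1, West → 3; minimax = -1.
-3 ≠ -1, so there is no saddle point; optimal play is mixed.
Let the inspector play Gate-1 with probability p. Expected payoff against East: (-4)p + (-1)(1−p) = −3p − 1; against West: 3p + (-3)(1−p) = 6p − 3.
Setting these equal: −3p − 1 = 6p − 3 ⇒ −9p = -2 ⇒ p = 2/9, and the value is (-3)·(2/9) − 1 = -5/3.
For the smuggler: with q = P(East), equating Gate-1's and Gate-2's payoffs gives −7q + 3 = 2q − 3 ⇒ q = 2/3.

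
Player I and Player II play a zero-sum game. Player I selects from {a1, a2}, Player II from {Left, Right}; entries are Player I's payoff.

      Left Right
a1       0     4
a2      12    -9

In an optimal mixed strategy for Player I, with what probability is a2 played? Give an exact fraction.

Row minima: a1 → 0, a2 → -9; maximin = 0.
Column maxima: Left → 12, Right → 4; minimax = 4.
0 ≠ 4, so there is no saddle point; optimal play is mixed.
Let Player I play a1 with probability p. Expected payoff against Left: 0p + 12(1−p) = −12p + 12; against Right: 4p + (-9)(1−p) = 13p − 9.
Setting these equal: −12p + 12 = 13p − 9 ⇒ −25p = -21 ⇒ p = 21/25, and the value is (-12)·(21/25) + 12 = 48/25.
For Player II: with q = P(Left), equating a1's and a2's payoffs gives −4q + 4 = 21q − 9 ⇒ q = 13/25.

4/25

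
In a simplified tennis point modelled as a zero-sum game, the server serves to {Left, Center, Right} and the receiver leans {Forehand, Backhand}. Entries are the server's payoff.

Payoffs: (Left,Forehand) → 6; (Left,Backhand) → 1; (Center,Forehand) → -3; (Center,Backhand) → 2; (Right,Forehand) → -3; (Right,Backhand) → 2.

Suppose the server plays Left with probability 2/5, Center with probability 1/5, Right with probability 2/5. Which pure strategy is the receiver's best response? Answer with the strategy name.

Forehand

If the receiver plays Forehand, the server's expected payoff is (2/5)·6 + (1/5)·(-3) + (2/5)·(-3) = 3/5.
If the receiver plays Backhand, the server's expected payoff is (2/5)·1 + (1/5)·2 + (2/5)·2 = 8/5.
The receiver minimizes the server's payoff; the smallest is 3/5, so the best response is Forehand.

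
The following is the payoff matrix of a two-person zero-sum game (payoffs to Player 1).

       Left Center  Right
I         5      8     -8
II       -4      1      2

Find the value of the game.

-22/19

Row minima: I → -8, II → -4; maximin = -4.
Column maxima: Left → 5, Center → 8, Right → 2; minimax = 2.
-4 ≠ 2, so there is no saddle point; optimal play is mixed.
Center is strictly dominated by Left (it gives Player 1 strictly more in every row), so Player 2 never plays it.
On the remaining 2×2 (I, II vs Left, Right):
Let Player 1 play I with probability p. Expected payoff against Left: 5p + (-4)(1−p) = 9p − 4; against Right: (-8)p + 2(1−p) = −10p + 2.
Setting these equal: 9p − 4 = −10p + 2 ⇒ 19p = 6 ⇒ p = 6/19, and the value is (9)·(6/19) − 4 = -22/19.
For Player 2: with q = P(Left), equating I's and II's payoffs gives 13q − 8 = −6q + 2 ⇒ q = 10/19.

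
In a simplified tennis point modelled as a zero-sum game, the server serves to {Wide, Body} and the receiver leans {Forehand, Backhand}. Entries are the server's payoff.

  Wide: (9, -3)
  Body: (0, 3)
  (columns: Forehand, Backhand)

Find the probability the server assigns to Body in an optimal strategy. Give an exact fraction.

Row minima: Wide → -3, Body → 0; maximin = 0.
Column maxima: Forehand → 9, Backhand → 3; minimax = 3.
0 ≠ 3, so there is no saddle point; optimal play is mixed.
Let the server play Wide with probability p. Expected payoff against Forehand: 9p + 0(1−p) = 9p; against Backhand: (-3)p + 3(1−p) = −6p + 3.
Setting these equal: 9p = −6p + 3 ⇒ 15p = 3 ⇒ p = 1/5, and the value is (9)·(1/5) = 9/5.
For the receiver: with q = P(Forehand), equating Wide's and Body's payoffs gives 12q − 3 = −3q + 3 ⇒ q = 2/5.

4/5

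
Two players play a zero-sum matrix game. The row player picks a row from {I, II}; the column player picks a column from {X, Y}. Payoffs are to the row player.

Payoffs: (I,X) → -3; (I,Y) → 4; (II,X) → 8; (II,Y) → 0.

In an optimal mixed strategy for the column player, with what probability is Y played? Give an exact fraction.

11/15

Row minima: I → -3, II → 0; maximin = 0.
Column maxima: X → 8, Y → 4; minimax = 4.
0 ≠ 4, so there is no saddle point; optimal play is mixed.
Let the row player play I with probability p. Expected payoff against X: (-3)p + 8(1−p) = −11p + 8; against Y: 4p + 0(1−p) = 4p.
Setting these equal: −11p + 8 = 4p ⇒ −15p = -8 ⇒ p = 8/15, and the value is (-11)·(8/15) + 8 = 32/15.
For the column player: with q = P(X), equating I's and II's payoffs gives −7q + 4 = 8q ⇒ q = 4/15.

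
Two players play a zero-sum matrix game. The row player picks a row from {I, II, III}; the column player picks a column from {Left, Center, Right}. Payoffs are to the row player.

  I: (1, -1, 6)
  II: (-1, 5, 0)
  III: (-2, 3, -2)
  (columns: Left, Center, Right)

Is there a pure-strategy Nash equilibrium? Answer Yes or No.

Row minima: I → -1, II → -1, III → -2; maximin = -1.
Column maxima: Left → 1, Center → 5, Right → 6; minimax = 1.
-1 ≠ 1, so no pure-strategy equilibrium exists.

No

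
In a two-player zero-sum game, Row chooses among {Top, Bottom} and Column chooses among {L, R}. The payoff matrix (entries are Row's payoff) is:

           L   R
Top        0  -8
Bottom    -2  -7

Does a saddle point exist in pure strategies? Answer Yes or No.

Row minima: Top → -8, Bottom → -7; maximin = -7.
Column maxima: L → 0, R → -7; minimax = -7.
maximin = minimax = -7, so a saddle point exists.

Yes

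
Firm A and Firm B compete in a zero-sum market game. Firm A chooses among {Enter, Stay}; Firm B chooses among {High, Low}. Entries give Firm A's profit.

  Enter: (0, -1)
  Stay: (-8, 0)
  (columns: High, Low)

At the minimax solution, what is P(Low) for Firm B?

Row minima: Enter → -1, Stay → -8; maximin = -1.
Column maxima: High → 0, Low → 0; minimax = 0.
-1 ≠ 0, so there is no saddle point; optimal play is mixed.
Let Firm A play Enter with probability p. Expected payoff against High: 0p + (-8)(1−p) = 8p − 8; against Low: (-1)p + 0(1−p) = −p.
Setting these equal: 8p − 8 = −p ⇒ 9p = 8 ⇒ p = 8/9, and the value is (8)·(8/9) − 8 = -8/9.
For Firm B: with q = P(High), equating Enter's and Stay's payoffs gives q − 1 = −8q ⇒ q = 1/9.

8/9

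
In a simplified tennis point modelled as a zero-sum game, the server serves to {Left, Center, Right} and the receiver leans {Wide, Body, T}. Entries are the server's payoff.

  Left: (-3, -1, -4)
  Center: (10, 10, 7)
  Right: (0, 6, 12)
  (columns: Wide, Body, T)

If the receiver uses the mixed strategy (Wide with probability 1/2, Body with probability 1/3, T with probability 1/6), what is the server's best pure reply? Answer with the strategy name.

Center

Expected payoff of Left: (1/2)·(-3) + (1/3)·(-1) + (1/6)·(-4) = -5/2.
Expected payoff of Center: (1/2)·10 + (1/3)·10 + (1/6)·7 = 19/2.
Expected payoff of Right: (1/2)·0 + (1/3)·6 + (1/6)·12 = 4.
The largest is 19/2, so the server's best response is Center.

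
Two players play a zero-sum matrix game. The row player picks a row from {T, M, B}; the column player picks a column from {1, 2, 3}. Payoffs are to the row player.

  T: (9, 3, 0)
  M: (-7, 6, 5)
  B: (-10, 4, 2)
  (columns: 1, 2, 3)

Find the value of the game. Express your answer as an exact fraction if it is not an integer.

Row minima: T → 0, M → -7, B → -10; maximin = 0.
Column maxima: 1 → 9, 2 → 6, 3 → 5; minimax = 5.
0 ≠ 5, so there is no saddle point; optimal play is mixed.
B is strictly dominated by M, so the row player never plays it.
2 is strictly dominated by 3 (it gives the row player strictly more in every row), so the column player never plays it.
On the remaining 2×2 (T, M vs 1, 3):
Let the row player play T with probability p. Expected payoff against 1: 9p + (-7)(1−p) = 16p − 7; against 3: 0p + 5(1−p) = −5p + 5.
Setting these equal: 16p − 7 = −5p + 5 ⇒ 21p = 12 ⇒ p = 4/7, and the value is (16)·(4/7) − 7 = 15/7.
For the column player: with q = P(1), equating T's and M's payoffs gives 9q = −12q + 5 ⇒ q = 5/21.

15/7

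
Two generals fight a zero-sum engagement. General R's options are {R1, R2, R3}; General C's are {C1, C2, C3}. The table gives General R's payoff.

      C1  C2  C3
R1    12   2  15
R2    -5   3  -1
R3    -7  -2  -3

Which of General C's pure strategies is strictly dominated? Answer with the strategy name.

C3

C1 holds General R's payoff strictly below C3 in every row: 12 < 15, -5 < -1, -7 < -3.
So C3 is strictly dominated for General C.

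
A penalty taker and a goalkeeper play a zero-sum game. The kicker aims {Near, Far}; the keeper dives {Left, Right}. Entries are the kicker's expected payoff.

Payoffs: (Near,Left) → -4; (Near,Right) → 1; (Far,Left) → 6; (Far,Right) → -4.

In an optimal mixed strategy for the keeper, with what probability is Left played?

Row minima: Near → -4, Far → -4; maximin = -4.
Column maxima: Left → 6, Right → 1; minimax = 1.
-4 ≠ 1, so there is no saddle point; optimal play is mixed.
Let the kicker play Near with probability p. Expected payoff against Left: (-4)p + 6(1−p) = −10p + 6; against Right: 1p + (-4)(1−p) = 5p − 4.
Setting these equal: −10p + 6 = 5p − 4 ⇒ −15p = -10 ⇒ p = 2/3, and the value is (-10)·(2/3) + 6 = -2/3.
For the keeper: with q = P(Left), equating Near's and Far's payoffs gives −5q + 1 = 10q − 4 ⇒ q = 1/3.

1/3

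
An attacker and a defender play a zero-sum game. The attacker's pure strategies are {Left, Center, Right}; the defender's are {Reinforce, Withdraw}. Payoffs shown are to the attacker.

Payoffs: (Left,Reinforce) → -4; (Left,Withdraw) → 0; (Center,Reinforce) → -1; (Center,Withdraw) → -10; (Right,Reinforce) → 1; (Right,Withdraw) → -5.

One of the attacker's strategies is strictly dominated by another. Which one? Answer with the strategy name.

Center

Right gives a strictly higher payoff than Center against every column: 1 > -1, -5 > -10.
So Center is strictly dominated and the attacker never plays it.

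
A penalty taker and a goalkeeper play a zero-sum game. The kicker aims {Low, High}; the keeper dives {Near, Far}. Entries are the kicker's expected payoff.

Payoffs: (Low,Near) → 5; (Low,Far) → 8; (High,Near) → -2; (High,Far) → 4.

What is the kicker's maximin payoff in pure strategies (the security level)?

5

Row minima: Low → 5, High → -2.
The best of these is 5.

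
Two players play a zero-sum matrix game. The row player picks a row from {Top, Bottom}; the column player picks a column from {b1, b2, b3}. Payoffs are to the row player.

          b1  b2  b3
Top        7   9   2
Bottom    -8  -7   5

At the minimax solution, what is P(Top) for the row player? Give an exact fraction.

13/18

Row minima: Top → 2, Bottom → -8; maximin = 2.
Column maxima: b1 → 7, b2 → 9, b3 → 5; minimax = 5.
2 ≠ 5, so there is no saddle point; optimal play is mixed.
b2 is strictly dominated by b1 (it gives the row player strictly more in every row), so the column player never plays it.
On the remaining 2×2 (Top, Bottom vs b1, b3):
Let the row player play Top with probability p. Expected payoff against b1: 7p + (-8)(1−p) = 15p − 8; against b3: 2p + 5(1−p) = −3p + 5.
Setting these equal: 15p − 8 = −3p + 5 ⇒ 18p = 13 ⇒ p = 13/18, and the value is (15)·(13/18) − 8 = 17/6.
For the column player: with q = P(b1), equating Top's and Bottom's payoffs gives 5q + 2 = −13q + 5 ⇒ q = 1/6.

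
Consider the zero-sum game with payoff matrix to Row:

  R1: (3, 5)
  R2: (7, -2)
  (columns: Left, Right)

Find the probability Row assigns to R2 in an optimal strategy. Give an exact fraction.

Row minima: R1 → 3, R2 → -2; maximin = 3.
Column maxima: Left → 7, Right → 5; minimax = 5.
3 ≠ 5, so there is no saddle point; optimal play is mixed.
Let Row play R1 with probability p. Expected payoff against Left: 3p + 7(1−p) = −4p + 7; against Right: 5p + (-2)(1−p) = 7p − 2.
Setting these equal: −4p + 7 = 7p − 2 ⇒ −11p = -9 ⇒ p = 9/11, and the value is (-4)·(9/11) + 7 = 41/11.
For Column: with q = P(Left), equating R1's and R2's payoffs gives −2q + 5 = 9q − 2 ⇒ q = 7/11.

2/11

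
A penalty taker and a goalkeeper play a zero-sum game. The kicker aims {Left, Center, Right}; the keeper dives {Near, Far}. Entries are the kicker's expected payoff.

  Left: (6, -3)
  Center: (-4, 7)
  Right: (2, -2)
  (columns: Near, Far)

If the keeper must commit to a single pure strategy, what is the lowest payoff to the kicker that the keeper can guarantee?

Column maxima: Near → 6, Far → 7.
The smallest of these is 6.

6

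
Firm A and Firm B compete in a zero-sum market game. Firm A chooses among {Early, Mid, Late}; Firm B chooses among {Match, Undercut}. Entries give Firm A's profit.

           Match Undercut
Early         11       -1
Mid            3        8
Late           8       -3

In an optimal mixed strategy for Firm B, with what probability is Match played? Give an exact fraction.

Row minima: Early → -1, Mid → 3, Late → -3; maximin = 3.
Column maxima: Match → 11, Undercut → 8; minimax = 8.
3 ≠ 8, so there is no saddle point; optimal play is mixed.
Late is strictly dominated by Early, so Firm A never plays it.
On the remaining 2×2 (Early, Mid vs Match, Undercut):
Let Firm A play Early with probability p. Expected payoff against Match: 11p + 3(1−p) = 8p + 3; against Undercut: (-1)p + 8(1−p) = −9p + 8.
Setting these equal: 8p + 3 = −9p + 8 ⇒ 17p = 5 ⇒ p = 5/17, and the value is (8)·(5/17) + 3 = 91/17.
For Firm B: with q = P(Match), equating Early's and Mid's payoffs gives 12q − 1 = −5q + 8 ⇒ q = 9/17.

9/17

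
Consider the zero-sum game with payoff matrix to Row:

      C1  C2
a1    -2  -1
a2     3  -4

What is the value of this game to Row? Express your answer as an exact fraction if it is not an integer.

-11/8

Row minima: a1 → -2, a2 → -4; maximin = -2.
Column maxima: C1 → 3, C2 → -1; minimax = -1.
-2 ≠ -1, so there is no saddle point; optimal play is mixed.
Let Row play a1 with probability p. Expected payoff against C1: (-2)p + 3(1−p) = −5p + 3; against C2: (-1)p + (-4)(1−p) = 3p − 4.
Setting these equal: −5p + 3 = 3p − 4 ⇒ −8p = -7 ⇒ p = 7/8, and the value is (-5)·(7/8) + 3 = -11/8.
For Column: with q = P(C1), equating a1's and a2's payoffs gives −q − 1 = 7q − 4 ⇒ q = 3/8.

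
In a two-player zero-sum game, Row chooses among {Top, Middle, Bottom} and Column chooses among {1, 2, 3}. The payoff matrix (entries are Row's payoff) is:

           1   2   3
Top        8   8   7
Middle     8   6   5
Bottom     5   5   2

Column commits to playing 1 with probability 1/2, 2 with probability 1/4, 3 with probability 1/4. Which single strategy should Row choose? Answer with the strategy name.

Top

Expected payoff of Top: (1/2)·8 + (1/4)·8 + (1/4)·7 = 31/4.
Expected payoff of Middle: (1/2)·8 + (1/4)·6 + (1/4)·5 = 27/4.
Expected payoff of Bottom: (1/2)·5 + (1/4)·5 + (1/4)·2 = 17/4.
The largest is 31/4, so Row's best response is Top.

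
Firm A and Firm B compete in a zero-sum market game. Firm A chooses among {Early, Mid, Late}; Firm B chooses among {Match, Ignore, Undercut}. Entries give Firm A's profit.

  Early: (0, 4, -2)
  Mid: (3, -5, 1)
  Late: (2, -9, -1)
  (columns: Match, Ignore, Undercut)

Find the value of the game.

-1/2

Row minima: Early → -2, Mid → -5, Late → -9; maximin = -2.
Column maxima: Match → 3, Ignore → 4, Undercut → 1; minimax = 1.
-2 ≠ 1, so there is no saddle point; optimal play is mixed.
Late is strictly dominated by Mid, so Firm A never plays it.
Match is strictly dominated by Undercut (it gives Firm A strictly more in every row), so Firm B never plays it.
On the remaining 2×2 (Early, Mid vs Ignore, Undercut):
Let Firm A play Early with probability p. Expected payoff against Ignore: 4p + (-5)(1−p) = 9p − 5; against Undercut: (-2)p + 1(1−p) = −3p + 1.
Setting these equal: 9p − 5 = −3p + 1 ⇒ 12p = 6 ⇒ p = 1/2, and the value is (9)·(1/2) − 5 = -1/2.
For Firm B: with q = P(Ignore), equating Early's and Mid's payoffs gives 6q − 2 = −6q + 1 ⇒ q = 1/4.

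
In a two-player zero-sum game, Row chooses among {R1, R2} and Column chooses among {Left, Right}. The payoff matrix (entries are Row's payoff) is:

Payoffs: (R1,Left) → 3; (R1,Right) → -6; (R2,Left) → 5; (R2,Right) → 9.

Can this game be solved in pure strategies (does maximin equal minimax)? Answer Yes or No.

Yes

Row minima: R1 → -6, R2 → 5; maximin = 5.
Column maxima: Left → 5, Right → 9; minimax = 5.
maximin = minimax = 5, so a saddle point exists.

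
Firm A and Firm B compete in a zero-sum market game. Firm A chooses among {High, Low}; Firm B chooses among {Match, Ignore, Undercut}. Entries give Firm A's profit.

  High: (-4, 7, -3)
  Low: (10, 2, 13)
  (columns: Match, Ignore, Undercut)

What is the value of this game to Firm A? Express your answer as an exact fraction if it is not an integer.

78/19

Row minima: High → -4, Low → 2; maximin = 2.
Column maxima: Match → 10, Ignore → 7, Undercut → 13; minimax = 7.
2 ≠ 7, so there is no saddle point; optimal play is mixed.
Undercut is strictly dominated by Match (it gives Firm A strictly more in every row), so Firm B never plays it.
On the remaining 2×2 (High, Low vs Match, Ignore):
Let Firm A play High with probability p. Expected payoff against Match: (-4)p + 10(1−p) = −14p + 10; against Ignore: 7p + 2(1−p) = 5p + 2.
Setting these equal: −14p + 10 = 5p + 2 ⇒ −19p = -8 ⇒ p = 8/19, and the value is (-14)·(8/19) + 10 = 78/19.
For Firm B: with q = P(Match), equating High's and Low's payoffs gives −11q + 7 = 8q + 2 ⇒ q = 5/19.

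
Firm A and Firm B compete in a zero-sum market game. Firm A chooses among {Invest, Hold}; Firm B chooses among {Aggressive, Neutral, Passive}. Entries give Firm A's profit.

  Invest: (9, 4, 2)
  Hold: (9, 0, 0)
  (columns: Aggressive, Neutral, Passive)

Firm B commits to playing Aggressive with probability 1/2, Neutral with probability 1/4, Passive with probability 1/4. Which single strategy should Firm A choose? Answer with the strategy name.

Invest

Expected payoff of Invest: (1/2)·9 + (1/4)·4 + (1/4)·2 = 6.
Expected payoff of Hold: (1/2)·9 + (1/4)·0 + (1/4)·0 = 9/2.
The largest is 6, so Firm A's best response is Invest.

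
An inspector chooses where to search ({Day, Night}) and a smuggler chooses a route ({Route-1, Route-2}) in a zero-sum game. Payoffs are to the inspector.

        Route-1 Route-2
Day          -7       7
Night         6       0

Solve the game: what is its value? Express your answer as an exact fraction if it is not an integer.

21/10

Row minima: Day → -7, Night → 0; maximin = 0.
Column maxima: Route-1 → 6, Route-2 → 7; minimax = 6.
0 ≠ 6, so there is no saddle point; optimal play is mixed.
Let the inspector play Day with probability p. Expected payoff against Route-1: (-7)p + 6(1−p) = −13p + 6; against Route-2: 7p + 0(1−p) = 7p.
Setting these equal: −13p + 6 = 7p ⇒ −20p = -6 ⇒ p = 3/10, and the value is (-13)·(3/10) + 6 = 21/10.
For the smuggler: with q = P(Route-1), equating Day's and Night's payoffs gives −14q + 7 = 6q ⇒ q = 7/20.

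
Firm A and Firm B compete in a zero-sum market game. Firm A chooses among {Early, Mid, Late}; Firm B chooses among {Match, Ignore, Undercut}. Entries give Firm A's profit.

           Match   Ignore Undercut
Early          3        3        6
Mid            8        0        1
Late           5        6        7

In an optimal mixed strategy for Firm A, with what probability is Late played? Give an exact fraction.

8/9

Row minima: Early → 3, Mid → 0, Late → 5; maximin = 5.
Column maxima: Match → 8, Ignore → 6, Undercut → 7; minimax = 6.
5 ≠ 6, so there is no saddle point; optimal play is mixed.
Early is strictly dominated by Late, so Firm A never plays it.
Undercut is strictly dominated by Ignore (it gives Firm A strictly more in every row), so Firm B never plays it.
On the remaining 2×2 (Mid, Late vs Match, Ignore):
Let Firm A play Mid with probability p. Expected payoff against Match: 8p + 5(1−p) = 3p + 5; against Ignore: 0p + 6(1−p) = −6p + 6.
Setting these equal: 3p + 5 = −6p + 6 ⇒ 9p = 1 ⇒ p = 1/9, and the value is (3)·(1/9) + 5 = 16/3.
For Firm B: with q = P(Match), equating Mid's and Late's payoffs gives 8q = −q + 6 ⇒ q = 2/3.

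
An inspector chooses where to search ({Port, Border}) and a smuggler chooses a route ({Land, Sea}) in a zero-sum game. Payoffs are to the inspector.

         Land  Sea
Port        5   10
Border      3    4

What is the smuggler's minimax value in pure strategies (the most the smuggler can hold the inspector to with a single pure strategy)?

Column maxima: Land → 5, Sea → 10.
The smallest of these is 5.

5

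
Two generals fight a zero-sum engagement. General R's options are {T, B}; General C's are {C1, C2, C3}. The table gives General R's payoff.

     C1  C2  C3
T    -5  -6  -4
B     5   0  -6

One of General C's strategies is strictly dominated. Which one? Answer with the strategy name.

C2 holds General R's payoff strictly below C1 in every row: -6 < -5, 0 < 5.
So C1 is strictly dominated for General C.

C1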